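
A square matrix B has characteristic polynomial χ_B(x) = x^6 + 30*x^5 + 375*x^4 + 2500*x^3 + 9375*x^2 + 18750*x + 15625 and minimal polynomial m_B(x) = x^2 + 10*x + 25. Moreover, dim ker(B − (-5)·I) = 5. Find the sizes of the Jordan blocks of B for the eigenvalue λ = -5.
Block sizes for λ = -5: [2, 1, 1, 1, 1]

Step 1 — from the characteristic polynomial, algebraic multiplicity of λ = -5 is 6. From dim ker(B − (-5)·I) = 5, there are exactly 5 Jordan blocks for λ = -5.
Step 2 — from the minimal polynomial, the factor (x + 5)^2 tells us the largest block for λ = -5 has size 2.
Step 3 — with total size 6, 5 blocks, and largest block 2, the block sizes (in nonincreasing order) are [2, 1, 1, 1, 1].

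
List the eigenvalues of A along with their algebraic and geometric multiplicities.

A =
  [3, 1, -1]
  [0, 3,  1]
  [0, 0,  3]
λ = 3: alg = 3, geom = 1

Step 1 — factor the characteristic polynomial to read off the algebraic multiplicities:
  χ_A(x) = (x - 3)^3

Step 2 — compute geometric multiplicities via the rank-nullity identity g(λ) = n − rank(A − λI):
  rank(A − (3)·I) = 2, so dim ker(A − (3)·I) = n − 2 = 1

Summary:
  λ = 3: algebraic multiplicity = 3, geometric multiplicity = 1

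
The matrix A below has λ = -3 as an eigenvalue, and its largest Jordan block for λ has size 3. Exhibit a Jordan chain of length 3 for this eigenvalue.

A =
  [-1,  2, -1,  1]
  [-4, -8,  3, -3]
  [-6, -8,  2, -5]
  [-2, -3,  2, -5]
A Jordan chain for λ = -3 of length 3:
v_1 = (-1, 2, 3, 1)ᵀ
v_2 = (2, -5, -8, -3)ᵀ
v_3 = (0, 1, 0, 0)ᵀ

Let N = A − (-3)·I. We want v_3 with N^3 v_3 = 0 but N^2 v_3 ≠ 0; then v_{j-1} := N · v_j for j = 3, …, 2.

Pick v_3 = (0, 1, 0, 0)ᵀ.
Then v_2 = N · v_3 = (2, -5, -8, -3)ᵀ.
Then v_1 = N · v_2 = (-1, 2, 3, 1)ᵀ.

Sanity check: (A − (-3)·I) v_1 = (0, 0, 0, 0)ᵀ = 0. ✓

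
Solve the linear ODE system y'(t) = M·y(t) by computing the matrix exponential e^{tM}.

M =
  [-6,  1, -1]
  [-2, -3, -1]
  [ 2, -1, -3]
e^{tM} =
  [-2*t*exp(-4*t) + exp(-4*t), t*exp(-4*t), -t*exp(-4*t)]
  [-2*t*exp(-4*t), t*exp(-4*t) + exp(-4*t), -t*exp(-4*t)]
  [2*t*exp(-4*t), -t*exp(-4*t), t*exp(-4*t) + exp(-4*t)]

Strategy: write M = P · J · P⁻¹ where J is a Jordan canonical form, so e^{tM} = P · e^{tJ} · P⁻¹, and e^{tJ} can be computed block-by-block.

M has Jordan form
J =
  [-4,  1,  0]
  [ 0, -4,  0]
  [ 0,  0, -4]
(up to reordering of blocks).

Per-block formulas:
  For a 2×2 Jordan block J_2(-4): exp(t · J_2(-4)) = e^(-4t)·(I + t·N), where N is the 2×2 nilpotent shift.
  For a 1×1 block at λ = -4: exp(t · [-4]) = [e^(-4t)].

After assembling e^{tJ} and conjugating by P, we get:

e^{tM} =
  [-2*t*exp(-4*t) + exp(-4*t), t*exp(-4*t), -t*exp(-4*t)]
  [-2*t*exp(-4*t), t*exp(-4*t) + exp(-4*t), -t*exp(-4*t)]
  [2*t*exp(-4*t), -t*exp(-4*t), t*exp(-4*t) + exp(-4*t)]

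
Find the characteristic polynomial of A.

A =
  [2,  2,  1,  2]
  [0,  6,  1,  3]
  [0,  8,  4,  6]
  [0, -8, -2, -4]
x^4 - 8*x^3 + 24*x^2 - 32*x + 16

Expanding det(x·I − A) (e.g. by cofactor expansion or by noting that A is similar to its Jordan form J, which has the same characteristic polynomial as A) gives
  χ_A(x) = x^4 - 8*x^3 + 24*x^2 - 32*x + 16
which factors as (x - 2)^4. The eigenvalues (with algebraic multiplicities) are λ = 2 with multiplicity 4.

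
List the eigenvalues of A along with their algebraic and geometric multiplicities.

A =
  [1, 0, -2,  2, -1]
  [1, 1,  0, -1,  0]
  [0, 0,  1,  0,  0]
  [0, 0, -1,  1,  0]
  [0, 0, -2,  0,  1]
λ = 1: alg = 5, geom = 2

Step 1 — factor the characteristic polynomial to read off the algebraic multiplicities:
  χ_A(x) = (x - 1)^5

Step 2 — compute geometric multiplicities via the rank-nullity identity g(λ) = n − rank(A − λI):
  rank(A − (1)·I) = 3, so dim ker(A − (1)·I) = n − 3 = 2

Summary:
  λ = 1: algebraic multiplicity = 5, geometric multiplicity = 2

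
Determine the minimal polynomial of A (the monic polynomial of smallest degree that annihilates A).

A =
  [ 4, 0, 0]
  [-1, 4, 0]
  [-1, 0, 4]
x^2 - 8*x + 16

The characteristic polynomial is χ_A(x) = (x - 4)^3, so the eigenvalues are known. The minimal polynomial is
  m_A(x) = Π_λ (x − λ)^{k_λ}
where k_λ is the size of the *largest* Jordan block for λ (equivalently, the smallest k with (A − λI)^k v = 0 for every generalised eigenvector v of λ).

  λ = 4: largest Jordan block has size 2, contributing (x − 4)^2

So m_A(x) = (x - 4)^2 = x^2 - 8*x + 16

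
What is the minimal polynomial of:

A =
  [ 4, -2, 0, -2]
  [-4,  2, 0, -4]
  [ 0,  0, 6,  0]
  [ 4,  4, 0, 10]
x^2 - 10*x + 24

The characteristic polynomial is χ_A(x) = (x - 6)^3*(x - 4), so the eigenvalues are known. The minimal polynomial is
  m_A(x) = Π_λ (x − λ)^{k_λ}
where k_λ is the size of the *largest* Jordan block for λ (equivalently, the smallest k with (A − λI)^k v = 0 for every generalised eigenvector v of λ).

  λ = 4: largest Jordan block has size 1, contributing (x − 4)
  λ = 6: largest Jordan block has size 1, contributing (x − 6)

So m_A(x) = (x - 6)*(x - 4) = x^2 - 10*x + 24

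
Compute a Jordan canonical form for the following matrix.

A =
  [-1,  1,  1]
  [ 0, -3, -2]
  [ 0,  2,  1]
J_2(-1) ⊕ J_1(-1)

The characteristic polynomial is
  det(x·I − A) = x^3 + 3*x^2 + 3*x + 1 = (x + 1)^3

Eigenvalues and multiplicities (the geometric multiplicity of λ is n − rank(A − λI), which equals the number of Jordan blocks for λ):
  λ = -1: algebraic multiplicity = 3, geometric multiplicity = 2

Determining the block sizes for each eigenvalue:
  λ = -1: 2 blocks summing to 3 forces exactly one block of size 2 and the rest size 1 → block sizes [2, 1]

Assembling the blocks gives a Jordan form
J =
  [-1,  1,  0]
  [ 0, -1,  0]
  [ 0,  0, -1]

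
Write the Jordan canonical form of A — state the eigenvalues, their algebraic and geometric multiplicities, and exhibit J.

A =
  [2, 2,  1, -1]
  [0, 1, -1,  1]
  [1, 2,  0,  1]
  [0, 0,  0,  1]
J_3(1) ⊕ J_1(1)

The characteristic polynomial is
  det(x·I − A) = x^4 - 4*x^3 + 6*x^2 - 4*x + 1 = (x - 1)^4

Eigenvalues and multiplicities (the geometric multiplicity of λ is n − rank(A − λI), which equals the number of Jordan blocks for λ):
  λ = 1: algebraic multiplicity = 4, geometric multiplicity = 2

Determining the block sizes for each eigenvalue:
  λ = 1: with am = 4 and gm = 2, the partition is not yet determined (e.g. several partitions of 4 into 2 parts exist). Let N = A − (1)·I. Computing rank(N^1) = 2, rank(N^2) = 1, rank(N^3) = 0; the number of blocks of size ≥ j is rank(N^{j−1}) − rank(N^j), giving [2, 1, 1]. So we have 1 block(s) of size 3, 1 block(s) of size 1 → block sizes [3, 1]

Assembling the blocks gives a Jordan form
J =
  [1, 1, 0, 0]
  [0, 1, 1, 0]
  [0, 0, 1, 0]
  [0, 0, 0, 1]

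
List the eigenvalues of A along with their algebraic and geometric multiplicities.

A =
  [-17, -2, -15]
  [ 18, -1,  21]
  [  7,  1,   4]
λ = -5: alg = 2, geom = 1; λ = -4: alg = 1, geom = 1

Step 1 — factor the characteristic polynomial to read off the algebraic multiplicities:
  χ_A(x) = (x + 4)*(x + 5)^2

Step 2 — compute geometric multiplicities via the rank-nullity identity g(λ) = n − rank(A − λI):
  rank(A − (-5)·I) = 2, so dim ker(A − (-5)·I) = n − 2 = 1
  rank(A − (-4)·I) = 2, so dim ker(A − (-4)·I) = n − 2 = 1

Summary:
  λ = -5: algebraic multiplicity = 2, geometric multiplicity = 1
  λ = -4: algebraic multiplicity = 1, geometric multiplicity = 1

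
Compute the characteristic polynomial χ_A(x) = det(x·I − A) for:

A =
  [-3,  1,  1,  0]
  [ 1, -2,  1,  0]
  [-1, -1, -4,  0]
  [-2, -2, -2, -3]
x^4 + 12*x^3 + 54*x^2 + 108*x + 81

Expanding det(x·I − A) (e.g. by cofactor expansion or by noting that A is similar to its Jordan form J, which has the same characteristic polynomial as A) gives
  χ_A(x) = x^4 + 12*x^3 + 54*x^2 + 108*x + 81
which factors as (x + 3)^4. The eigenvalues (with algebraic multiplicities) are λ = -3 with multiplicity 4.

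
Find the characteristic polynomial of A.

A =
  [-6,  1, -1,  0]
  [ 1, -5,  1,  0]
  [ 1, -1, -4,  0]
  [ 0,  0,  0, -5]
x^4 + 20*x^3 + 150*x^2 + 500*x + 625

Expanding det(x·I − A) (e.g. by cofactor expansion or by noting that A is similar to its Jordan form J, which has the same characteristic polynomial as A) gives
  χ_A(x) = x^4 + 20*x^3 + 150*x^2 + 500*x + 625
which factors as (x + 5)^4. The eigenvalues (with algebraic multiplicities) are λ = -5 with multiplicity 4.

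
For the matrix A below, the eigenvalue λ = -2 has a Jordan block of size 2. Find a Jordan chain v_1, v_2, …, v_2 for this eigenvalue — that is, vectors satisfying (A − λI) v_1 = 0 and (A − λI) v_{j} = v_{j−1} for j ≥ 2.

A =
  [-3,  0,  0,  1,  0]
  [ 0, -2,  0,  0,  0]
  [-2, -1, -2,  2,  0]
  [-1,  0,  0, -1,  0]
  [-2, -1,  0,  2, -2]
A Jordan chain for λ = -2 of length 2:
v_1 = (-1, 0, -2, -1, -2)ᵀ
v_2 = (1, 0, 0, 0, 0)ᵀ

Let N = A − (-2)·I. We want v_2 with N^2 v_2 = 0 but N^1 v_2 ≠ 0; then v_{j-1} := N · v_j for j = 2, …, 2.

Pick v_2 = (1, 0, 0, 0, 0)ᵀ.
Then v_1 = N · v_2 = (-1, 0, -2, -1, -2)ᵀ.

Sanity check: (A − (-2)·I) v_1 = (0, 0, 0, 0, 0)ᵀ = 0. ✓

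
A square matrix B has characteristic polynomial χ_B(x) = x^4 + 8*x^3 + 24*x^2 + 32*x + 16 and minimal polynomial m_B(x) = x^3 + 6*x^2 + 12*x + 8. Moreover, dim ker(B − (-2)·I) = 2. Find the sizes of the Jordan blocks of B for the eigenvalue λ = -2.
Block sizes for λ = -2: [3, 1]

Step 1 — from the characteristic polynomial, algebraic multiplicity of λ = -2 is 4. From dim ker(B − (-2)·I) = 2, there are exactly 2 Jordan blocks for λ = -2.
Step 2 — from the minimal polynomial, the factor (x + 2)^3 tells us the largest block for λ = -2 has size 3.
Step 3 — with total size 4, 2 blocks, and largest block 3, the block sizes (in nonincreasing order) are [3, 1].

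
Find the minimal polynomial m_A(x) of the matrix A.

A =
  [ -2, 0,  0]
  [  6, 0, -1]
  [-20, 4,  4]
x^3 - 2*x^2 - 4*x + 8

The characteristic polynomial is χ_A(x) = (x - 2)^2*(x + 2), so the eigenvalues are known. The minimal polynomial is
  m_A(x) = Π_λ (x − λ)^{k_λ}
where k_λ is the size of the *largest* Jordan block for λ (equivalently, the smallest k with (A − λI)^k v = 0 for every generalised eigenvector v of λ).

  λ = -2: largest Jordan block has size 1, contributing (x + 2)
  λ = 2: largest Jordan block has size 2, contributing (x − 2)^2

So m_A(x) = (x - 2)^2*(x + 2) = x^3 - 2*x^2 - 4*x + 8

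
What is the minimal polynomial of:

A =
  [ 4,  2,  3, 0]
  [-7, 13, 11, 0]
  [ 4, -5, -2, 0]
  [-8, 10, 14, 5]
x^3 - 15*x^2 + 75*x - 125

The characteristic polynomial is χ_A(x) = (x - 5)^4, so the eigenvalues are known. The minimal polynomial is
  m_A(x) = Π_λ (x − λ)^{k_λ}
where k_λ is the size of the *largest* Jordan block for λ (equivalently, the smallest k with (A − λI)^k v = 0 for every generalised eigenvector v of λ).

  λ = 5: largest Jordan block has size 3, contributing (x − 5)^3

So m_A(x) = (x - 5)^3 = x^3 - 15*x^2 + 75*x - 125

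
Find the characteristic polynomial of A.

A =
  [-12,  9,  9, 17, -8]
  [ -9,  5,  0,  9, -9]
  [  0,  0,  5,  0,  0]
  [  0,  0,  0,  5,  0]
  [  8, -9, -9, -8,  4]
x^5 - 7*x^4 - 29*x^3 + 235*x^2 + 200*x - 2000

Expanding det(x·I − A) (e.g. by cofactor expansion or by noting that A is similar to its Jordan form J, which has the same characteristic polynomial as A) gives
  χ_A(x) = x^5 - 7*x^4 - 29*x^3 + 235*x^2 + 200*x - 2000
which factors as (x - 5)^3*(x + 4)^2. The eigenvalues (with algebraic multiplicities) are λ = -4 with multiplicity 2, λ = 5 with multiplicity 3.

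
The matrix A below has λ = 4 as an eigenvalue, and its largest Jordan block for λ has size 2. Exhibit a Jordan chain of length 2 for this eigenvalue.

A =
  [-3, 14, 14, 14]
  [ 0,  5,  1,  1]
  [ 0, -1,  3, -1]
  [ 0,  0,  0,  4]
A Jordan chain for λ = 4 of length 2:
v_1 = (0, 1, -1, 0)ᵀ
v_2 = (2, 1, 0, 0)ᵀ

Let N = A − (4)·I. We want v_2 with N^2 v_2 = 0 but N^1 v_2 ≠ 0; then v_{j-1} := N · v_j for j = 2, …, 2.

Pick v_2 = (2, 1, 0, 0)ᵀ.
Then v_1 = N · v_2 = (0, 1, -1, 0)ᵀ.

Sanity check: (A − (4)·I) v_1 = (0, 0, 0, 0)ᵀ = 0. ✓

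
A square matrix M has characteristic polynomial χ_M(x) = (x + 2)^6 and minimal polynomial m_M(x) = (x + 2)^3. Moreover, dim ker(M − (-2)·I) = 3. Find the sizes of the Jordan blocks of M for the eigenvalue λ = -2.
Block sizes for λ = -2: [3, 2, 1]

Step 1 — from the characteristic polynomial, algebraic multiplicity of λ = -2 is 6. From dim ker(M − (-2)·I) = 3, there are exactly 3 Jordan blocks for λ = -2.
Step 2 — from the minimal polynomial, the factor (x + 2)^3 tells us the largest block for λ = -2 has size 3.
Step 3 — with total size 6, 3 blocks, and largest block 3, the block sizes (in nonincreasing order) are [3, 2, 1].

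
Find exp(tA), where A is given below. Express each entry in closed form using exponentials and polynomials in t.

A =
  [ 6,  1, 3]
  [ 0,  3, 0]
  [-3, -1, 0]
e^{tA} =
  [3*t*exp(3*t) + exp(3*t), t*exp(3*t), 3*t*exp(3*t)]
  [0, exp(3*t), 0]
  [-3*t*exp(3*t), -t*exp(3*t), -3*t*exp(3*t) + exp(3*t)]

Strategy: write A = P · J · P⁻¹ where J is a Jordan canonical form, so e^{tA} = P · e^{tJ} · P⁻¹, and e^{tJ} can be computed block-by-block.

A has Jordan form
J =
  [3, 1, 0]
  [0, 3, 0]
  [0, 0, 3]
(up to reordering of blocks).

Per-block formulas:
  For a 2×2 Jordan block J_2(3): exp(t · J_2(3)) = e^(3t)·(I + t·N), where N is the 2×2 nilpotent shift.
  For a 1×1 block at λ = 3: exp(t · [3]) = [e^(3t)].

After assembling e^{tJ} and conjugating by P, we get:

e^{tA} =
  [3*t*exp(3*t) + exp(3*t), t*exp(3*t), 3*t*exp(3*t)]
  [0, exp(3*t), 0]
  [-3*t*exp(3*t), -t*exp(3*t), -3*t*exp(3*t) + exp(3*t)]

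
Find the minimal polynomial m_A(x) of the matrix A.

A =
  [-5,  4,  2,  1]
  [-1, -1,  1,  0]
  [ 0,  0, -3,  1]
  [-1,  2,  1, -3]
x^3 + 9*x^2 + 27*x + 27

The characteristic polynomial is χ_A(x) = (x + 3)^4, so the eigenvalues are known. The minimal polynomial is
  m_A(x) = Π_λ (x − λ)^{k_λ}
where k_λ is the size of the *largest* Jordan block for λ (equivalently, the smallest k with (A − λI)^k v = 0 for every generalised eigenvector v of λ).

  λ = -3: largest Jordan block has size 3, contributing (x + 3)^3

So m_A(x) = (x + 3)^3 = x^3 + 9*x^2 + 27*x + 27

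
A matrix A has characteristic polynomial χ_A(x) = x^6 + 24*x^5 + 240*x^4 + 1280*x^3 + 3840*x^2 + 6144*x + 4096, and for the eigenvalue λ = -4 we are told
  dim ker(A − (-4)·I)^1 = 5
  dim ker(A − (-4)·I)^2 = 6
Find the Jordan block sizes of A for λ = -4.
Block sizes for λ = -4: [2, 1, 1, 1, 1]

From the dimensions of kernels of powers, the number of Jordan blocks of size at least j is d_j − d_{j−1} where d_j = dim ker(N^j) (with d_0 = 0). Computing the differences gives [5, 1].
The number of blocks of size exactly k is (#blocks of size ≥ k) − (#blocks of size ≥ k + 1), so the partition is: 4 block(s) of size 1, 1 block(s) of size 2.
In nonincreasing order the block sizes are [2, 1, 1, 1, 1].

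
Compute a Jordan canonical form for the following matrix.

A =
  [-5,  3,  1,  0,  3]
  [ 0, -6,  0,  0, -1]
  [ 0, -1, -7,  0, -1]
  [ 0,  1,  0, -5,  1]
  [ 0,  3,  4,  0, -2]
J_3(-5) ⊕ J_1(-5) ⊕ J_1(-5)

The characteristic polynomial is
  det(x·I − A) = x^5 + 25*x^4 + 250*x^3 + 1250*x^2 + 3125*x + 3125 = (x + 5)^5

Eigenvalues and multiplicities (the geometric multiplicity of λ is n − rank(A − λI), which equals the number of Jordan blocks for λ):
  λ = -5: algebraic multiplicity = 5, geometric multiplicity = 3

Determining the block sizes for each eigenvalue:
  λ = -5: with am = 5 and gm = 3, the partition is not yet determined (e.g. several partitions of 5 into 3 parts exist). Let N = A − (-5)·I. Computing rank(N^1) = 2, rank(N^2) = 1, rank(N^3) = 0; the number of blocks of size ≥ j is rank(N^{j−1}) − rank(N^j), giving [3, 1, 1]. So we have 1 block(s) of size 3, 2 block(s) of size 1 → block sizes [3, 1, 1]

Assembling the blocks gives a Jordan form
J =
  [-5,  1,  0,  0,  0]
  [ 0, -5,  1,  0,  0]
  [ 0,  0, -5,  0,  0]
  [ 0,  0,  0, -5,  0]
  [ 0,  0,  0,  0, -5]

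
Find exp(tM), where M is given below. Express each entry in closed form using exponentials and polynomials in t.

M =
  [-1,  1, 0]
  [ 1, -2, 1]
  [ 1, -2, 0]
e^{tM} =
  [t^2*exp(-t)/2 + exp(-t), -t^2*exp(-t)/2 + t*exp(-t), t^2*exp(-t)/2]
  [t*exp(-t), -t*exp(-t) + exp(-t), t*exp(-t)]
  [-t^2*exp(-t)/2 + t*exp(-t), t^2*exp(-t)/2 - 2*t*exp(-t), -t^2*exp(-t)/2 + t*exp(-t) + exp(-t)]

Strategy: write M = P · J · P⁻¹ where J is a Jordan canonical form, so e^{tM} = P · e^{tJ} · P⁻¹, and e^{tJ} can be computed block-by-block.

M has Jordan form
J =
  [-1,  1,  0]
  [ 0, -1,  1]
  [ 0,  0, -1]
(up to reordering of blocks).

Per-block formulas:
  For a 3×3 Jordan block J_3(-1): exp(t · J_3(-1)) = e^(-1t)·(I + t·N + (t^2/2)·N^2), where N is the 3×3 nilpotent shift.

After assembling e^{tJ} and conjugating by P, we get:

e^{tM} =
  [t^2*exp(-t)/2 + exp(-t), -t^2*exp(-t)/2 + t*exp(-t), t^2*exp(-t)/2]
  [t*exp(-t), -t*exp(-t) + exp(-t), t*exp(-t)]
  [-t^2*exp(-t)/2 + t*exp(-t), t^2*exp(-t)/2 - 2*t*exp(-t), -t^2*exp(-t)/2 + t*exp(-t) + exp(-t)]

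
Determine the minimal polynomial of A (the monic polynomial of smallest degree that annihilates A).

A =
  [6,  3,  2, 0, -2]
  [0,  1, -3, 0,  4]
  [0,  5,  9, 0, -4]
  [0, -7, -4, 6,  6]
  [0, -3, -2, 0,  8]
x^3 - 18*x^2 + 108*x - 216

The characteristic polynomial is χ_A(x) = (x - 6)^5, so the eigenvalues are known. The minimal polynomial is
  m_A(x) = Π_λ (x − λ)^{k_λ}
where k_λ is the size of the *largest* Jordan block for λ (equivalently, the smallest k with (A − λI)^k v = 0 for every generalised eigenvector v of λ).

  λ = 6: largest Jordan block has size 3, contributing (x − 6)^3

So m_A(x) = (x - 6)^3 = x^3 - 18*x^2 + 108*x - 216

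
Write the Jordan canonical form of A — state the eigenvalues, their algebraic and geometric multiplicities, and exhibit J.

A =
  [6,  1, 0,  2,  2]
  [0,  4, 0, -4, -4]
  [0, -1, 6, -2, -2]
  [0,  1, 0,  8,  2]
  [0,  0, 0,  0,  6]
J_2(6) ⊕ J_1(6) ⊕ J_1(6) ⊕ J_1(6)

The characteristic polynomial is
  det(x·I − A) = x^5 - 30*x^4 + 360*x^3 - 2160*x^2 + 6480*x - 7776 = (x - 6)^5

Eigenvalues and multiplicities (the geometric multiplicity of λ is n − rank(A − λI), which equals the number of Jordan blocks for λ):
  λ = 6: algebraic multiplicity = 5, geometric multiplicity = 4

Determining the block sizes for each eigenvalue:
  λ = 6: 4 blocks summing to 5 forces exactly one block of size 2 and the rest size 1 → block sizes [2, 1, 1, 1]

Assembling the blocks gives a Jordan form
J =
  [6, 1, 0, 0, 0]
  [0, 6, 0, 0, 0]
  [0, 0, 6, 0, 0]
  [0, 0, 0, 6, 0]
  [0, 0, 0, 0, 6]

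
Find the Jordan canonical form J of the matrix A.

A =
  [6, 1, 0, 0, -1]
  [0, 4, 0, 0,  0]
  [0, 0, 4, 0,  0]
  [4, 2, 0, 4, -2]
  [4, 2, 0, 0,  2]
J_2(4) ⊕ J_1(4) ⊕ J_1(4) ⊕ J_1(4)

The characteristic polynomial is
  det(x·I − A) = x^5 - 20*x^4 + 160*x^3 - 640*x^2 + 1280*x - 1024 = (x - 4)^5

Eigenvalues and multiplicities (the geometric multiplicity of λ is n − rank(A − λI), which equals the number of Jordan blocks for λ):
  λ = 4: algebraic multiplicity = 5, geometric multiplicity = 4

Determining the block sizes for each eigenvalue:
  λ = 4: 4 blocks summing to 5 forces exactly one block of size 2 and the rest size 1 → block sizes [2, 1, 1, 1]

Assembling the blocks gives a Jordan form
J =
  [4, 1, 0, 0, 0]
  [0, 4, 0, 0, 0]
  [0, 0, 4, 0, 0]
  [0, 0, 0, 4, 0]
  [0, 0, 0, 0, 4]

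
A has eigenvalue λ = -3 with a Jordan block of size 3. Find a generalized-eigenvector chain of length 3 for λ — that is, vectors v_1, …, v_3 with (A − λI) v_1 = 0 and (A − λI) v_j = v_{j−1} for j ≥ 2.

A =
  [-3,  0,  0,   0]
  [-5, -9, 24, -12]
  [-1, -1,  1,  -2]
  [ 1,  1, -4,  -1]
A Jordan chain for λ = -3 of length 3:
v_1 = (0, -6, -1, 1)ᵀ
v_2 = (0, -5, -1, 1)ᵀ
v_3 = (1, 0, 0, 0)ᵀ

Let N = A − (-3)·I. We want v_3 with N^3 v_3 = 0 but N^2 v_3 ≠ 0; then v_{j-1} := N · v_j for j = 3, …, 2.

Pick v_3 = (1, 0, 0, 0)ᵀ.
Then v_2 = N · v_3 = (0, -5, -1, 1)ᵀ.
Then v_1 = N · v_2 = (0, -6, -1, 1)ᵀ.

Sanity check: (A − (-3)·I) v_1 = (0, 0, 0, 0)ᵀ = 0. ✓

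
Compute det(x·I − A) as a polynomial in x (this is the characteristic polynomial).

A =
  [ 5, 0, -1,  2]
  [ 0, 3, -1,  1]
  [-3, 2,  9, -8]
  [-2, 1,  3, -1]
x^4 - 16*x^3 + 96*x^2 - 256*x + 256

Expanding det(x·I − A) (e.g. by cofactor expansion or by noting that A is similar to its Jordan form J, which has the same characteristic polynomial as A) gives
  χ_A(x) = x^4 - 16*x^3 + 96*x^2 - 256*x + 256
which factors as (x - 4)^4. The eigenvalues (with algebraic multiplicities) are λ = 4 with multiplicity 4.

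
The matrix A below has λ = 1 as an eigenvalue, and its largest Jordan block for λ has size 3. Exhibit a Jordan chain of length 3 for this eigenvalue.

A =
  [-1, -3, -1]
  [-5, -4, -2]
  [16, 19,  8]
A Jordan chain for λ = 1 of length 3:
v_1 = (3, 3, -15)ᵀ
v_2 = (-2, -5, 16)ᵀ
v_3 = (1, 0, 0)ᵀ

Let N = A − (1)·I. We want v_3 with N^3 v_3 = 0 but N^2 v_3 ≠ 0; then v_{j-1} := N · v_j for j = 3, …, 2.

Pick v_3 = (1, 0, 0)ᵀ.
Then v_2 = N · v_3 = (-2, -5, 16)ᵀ.
Then v_1 = N · v_2 = (3, 3, -15)ᵀ.

Sanity check: (A − (1)·I) v_1 = (0, 0, 0)ᵀ = 0. ✓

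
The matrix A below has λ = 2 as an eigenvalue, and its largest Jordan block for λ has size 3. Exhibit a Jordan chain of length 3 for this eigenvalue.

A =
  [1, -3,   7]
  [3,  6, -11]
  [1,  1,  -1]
A Jordan chain for λ = 2 of length 3:
v_1 = (-1, -2, -1)ᵀ
v_2 = (-1, 3, 1)ᵀ
v_3 = (1, 0, 0)ᵀ

Let N = A − (2)·I. We want v_3 with N^3 v_3 = 0 but N^2 v_3 ≠ 0; then v_{j-1} := N · v_j for j = 3, …, 2.

Pick v_3 = (1, 0, 0)ᵀ.
Then v_2 = N · v_3 = (-1, 3, 1)ᵀ.
Then v_1 = N · v_2 = (-1, -2, -1)ᵀ.

Sanity check: (A − (2)·I) v_1 = (0, 0, 0)ᵀ = 0. ✓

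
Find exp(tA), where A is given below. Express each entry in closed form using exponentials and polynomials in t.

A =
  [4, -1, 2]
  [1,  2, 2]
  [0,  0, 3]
e^{tA} =
  [t*exp(3*t) + exp(3*t), -t*exp(3*t), 2*t*exp(3*t)]
  [t*exp(3*t), -t*exp(3*t) + exp(3*t), 2*t*exp(3*t)]
  [0, 0, exp(3*t)]

Strategy: write A = P · J · P⁻¹ where J is a Jordan canonical form, so e^{tA} = P · e^{tJ} · P⁻¹, and e^{tJ} can be computed block-by-block.

A has Jordan form
J =
  [3, 1, 0]
  [0, 3, 0]
  [0, 0, 3]
(up to reordering of blocks).

Per-block formulas:
  For a 2×2 Jordan block J_2(3): exp(t · J_2(3)) = e^(3t)·(I + t·N), where N is the 2×2 nilpotent shift.
  For a 1×1 block at λ = 3: exp(t · [3]) = [e^(3t)].

After assembling e^{tJ} and conjugating by P, we get:

e^{tA} =
  [t*exp(3*t) + exp(3*t), -t*exp(3*t), 2*t*exp(3*t)]
  [t*exp(3*t), -t*exp(3*t) + exp(3*t), 2*t*exp(3*t)]
  [0, 0, exp(3*t)]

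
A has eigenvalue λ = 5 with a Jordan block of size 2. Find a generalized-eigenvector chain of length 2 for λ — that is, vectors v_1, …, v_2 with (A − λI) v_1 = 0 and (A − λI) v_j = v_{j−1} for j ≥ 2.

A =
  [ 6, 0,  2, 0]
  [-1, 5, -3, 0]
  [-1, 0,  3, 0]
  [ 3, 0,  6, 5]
A Jordan chain for λ = 5 of length 2:
v_1 = (0, 1, 0, 0)ᵀ
v_2 = (2, 0, -1, 0)ᵀ

Let N = A − (5)·I. We want v_2 with N^2 v_2 = 0 but N^1 v_2 ≠ 0; then v_{j-1} := N · v_j for j = 2, …, 2.

Pick v_2 = (2, 0, -1, 0)ᵀ.
Then v_1 = N · v_2 = (0, 1, 0, 0)ᵀ.

Sanity check: (A − (5)·I) v_1 = (0, 0, 0, 0)ᵀ = 0. ✓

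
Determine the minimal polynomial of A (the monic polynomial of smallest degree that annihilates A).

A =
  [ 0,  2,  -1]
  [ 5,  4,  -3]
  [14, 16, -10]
x^3 + 6*x^2 + 12*x + 8

The characteristic polynomial is χ_A(x) = (x + 2)^3, so the eigenvalues are known. The minimal polynomial is
  m_A(x) = Π_λ (x − λ)^{k_λ}
where k_λ is the size of the *largest* Jordan block for λ (equivalently, the smallest k with (A − λI)^k v = 0 for every generalised eigenvector v of λ).

  λ = -2: largest Jordan block has size 3, contributing (x + 2)^3

So m_A(x) = (x + 2)^3 = x^3 + 6*x^2 + 12*x + 8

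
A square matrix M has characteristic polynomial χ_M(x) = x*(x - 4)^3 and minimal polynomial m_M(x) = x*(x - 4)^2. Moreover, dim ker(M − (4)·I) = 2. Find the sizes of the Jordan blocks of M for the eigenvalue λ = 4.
Block sizes for λ = 4: [2, 1]

Step 1 — from the characteristic polynomial, algebraic multiplicity of λ = 4 is 3. From dim ker(M − (4)·I) = 2, there are exactly 2 Jordan blocks for λ = 4.
Step 2 — from the minimal polynomial, the factor (x − 4)^2 tells us the largest block for λ = 4 has size 2.
Step 3 — with total size 3, 2 blocks, and largest block 2, the block sizes (in nonincreasing order) are [2, 1].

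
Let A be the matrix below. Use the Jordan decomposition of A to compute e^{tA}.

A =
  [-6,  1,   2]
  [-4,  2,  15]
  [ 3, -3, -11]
e^{tA} =
  [3*t^2*exp(-5*t)/2 - t*exp(-5*t) + exp(-5*t), t*exp(-5*t), t^2*exp(-5*t)/2 + 2*t*exp(-5*t)]
  [21*t^2*exp(-5*t)/2 - 4*t*exp(-5*t), 7*t*exp(-5*t) + exp(-5*t), 7*t^2*exp(-5*t)/2 + 15*t*exp(-5*t)]
  [-9*t^2*exp(-5*t)/2 + 3*t*exp(-5*t), -3*t*exp(-5*t), -3*t^2*exp(-5*t)/2 - 6*t*exp(-5*t) + exp(-5*t)]

Strategy: write A = P · J · P⁻¹ where J is a Jordan canonical form, so e^{tA} = P · e^{tJ} · P⁻¹, and e^{tJ} can be computed block-by-block.

A has Jordan form
J =
  [-5,  1,  0]
  [ 0, -5,  1]
  [ 0,  0, -5]
(up to reordering of blocks).

Per-block formulas:
  For a 3×3 Jordan block J_3(-5): exp(t · J_3(-5)) = e^(-5t)·(I + t·N + (t^2/2)·N^2), where N is the 3×3 nilpotent shift.

After assembling e^{tJ} and conjugating by P, we get:

e^{tA} =
  [3*t^2*exp(-5*t)/2 - t*exp(-5*t) + exp(-5*t), t*exp(-5*t), t^2*exp(-5*t)/2 + 2*t*exp(-5*t)]
  [21*t^2*exp(-5*t)/2 - 4*t*exp(-5*t), 7*t*exp(-5*t) + exp(-5*t), 7*t^2*exp(-5*t)/2 + 15*t*exp(-5*t)]
  [-9*t^2*exp(-5*t)/2 + 3*t*exp(-5*t), -3*t*exp(-5*t), -3*t^2*exp(-5*t)/2 - 6*t*exp(-5*t) + exp(-5*t)]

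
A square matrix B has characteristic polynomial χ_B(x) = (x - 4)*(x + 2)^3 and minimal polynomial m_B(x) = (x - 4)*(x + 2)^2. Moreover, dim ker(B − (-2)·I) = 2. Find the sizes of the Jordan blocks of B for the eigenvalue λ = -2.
Block sizes for λ = -2: [2, 1]

Step 1 — from the characteristic polynomial, algebraic multiplicity of λ = -2 is 3. From dim ker(B − (-2)·I) = 2, there are exactly 2 Jordan blocks for λ = -2.
Step 2 — from the minimal polynomial, the factor (x + 2)^2 tells us the largest block for λ = -2 has size 2.
Step 3 — with total size 3, 2 blocks, and largest block 2, the block sizes (in nonincreasing order) are [2, 1].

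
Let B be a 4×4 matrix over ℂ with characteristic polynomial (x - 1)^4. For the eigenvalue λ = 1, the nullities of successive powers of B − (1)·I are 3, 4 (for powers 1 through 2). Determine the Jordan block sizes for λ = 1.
Block sizes for λ = 1: [2, 1, 1]

From the dimensions of kernels of powers, the number of Jordan blocks of size at least j is d_j − d_{j−1} where d_j = dim ker(N^j) (with d_0 = 0). Computing the differences gives [3, 1].
The number of blocks of size exactly k is (#blocks of size ≥ k) − (#blocks of size ≥ k + 1), so the partition is: 2 block(s) of size 1, 1 block(s) of size 2.
In nonincreasing order the block sizes are [2, 1, 1].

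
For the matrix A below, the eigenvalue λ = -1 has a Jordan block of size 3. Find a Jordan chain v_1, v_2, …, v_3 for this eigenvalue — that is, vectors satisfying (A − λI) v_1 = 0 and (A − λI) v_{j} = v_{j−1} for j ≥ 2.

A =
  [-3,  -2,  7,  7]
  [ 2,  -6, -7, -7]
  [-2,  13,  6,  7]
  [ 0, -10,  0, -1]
A Jordan chain for λ = -1 of length 3:
v_1 = (-14, 0, 16, -20)ᵀ
v_2 = (-2, 2, -2, 0)ᵀ
v_3 = (1, 0, 0, 0)ᵀ

Let N = A − (-1)·I. We want v_3 with N^3 v_3 = 0 but N^2 v_3 ≠ 0; then v_{j-1} := N · v_j for j = 3, …, 2.

Pick v_3 = (1, 0, 0, 0)ᵀ.
Then v_2 = N · v_3 = (-2, 2, -2, 0)ᵀ.
Then v_1 = N · v_2 = (-14, 0, 16, -20)ᵀ.

Sanity check: (A − (-1)·I) v_1 = (0, 0, 0, 0)ᵀ = 0. ✓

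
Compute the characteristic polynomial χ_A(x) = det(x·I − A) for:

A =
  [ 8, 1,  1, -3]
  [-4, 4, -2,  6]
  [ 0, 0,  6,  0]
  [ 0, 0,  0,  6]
x^4 - 24*x^3 + 216*x^2 - 864*x + 1296

Expanding det(x·I − A) (e.g. by cofactor expansion or by noting that A is similar to its Jordan form J, which has the same characteristic polynomial as A) gives
  χ_A(x) = x^4 - 24*x^3 + 216*x^2 - 864*x + 1296
which factors as (x - 6)^4. The eigenvalues (with algebraic multiplicities) are λ = 6 with multiplicity 4.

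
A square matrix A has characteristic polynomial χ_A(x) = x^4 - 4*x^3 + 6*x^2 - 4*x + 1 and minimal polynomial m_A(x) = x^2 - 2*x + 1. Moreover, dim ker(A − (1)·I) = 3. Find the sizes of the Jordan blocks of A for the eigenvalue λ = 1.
Block sizes for λ = 1: [2, 1, 1]

Step 1 — from the characteristic polynomial, algebraic multiplicity of λ = 1 is 4. From dim ker(A − (1)·I) = 3, there are exactly 3 Jordan blocks for λ = 1.
Step 2 — from the minimal polynomial, the factor (x − 1)^2 tells us the largest block for λ = 1 has size 2.
Step 3 — with total size 4, 3 blocks, and largest block 2, the block sizes (in nonincreasing order) are [2, 1, 1].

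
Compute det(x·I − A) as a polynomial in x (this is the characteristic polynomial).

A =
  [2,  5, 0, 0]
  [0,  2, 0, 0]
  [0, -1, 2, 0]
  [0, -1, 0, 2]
x^4 - 8*x^3 + 24*x^2 - 32*x + 16

Expanding det(x·I − A) (e.g. by cofactor expansion or by noting that A is similar to its Jordan form J, which has the same characteristic polynomial as A) gives
  χ_A(x) = x^4 - 8*x^3 + 24*x^2 - 32*x + 16
which factors as (x - 2)^4. The eigenvalues (with algebraic multiplicities) are λ = 2 with multiplicity 4.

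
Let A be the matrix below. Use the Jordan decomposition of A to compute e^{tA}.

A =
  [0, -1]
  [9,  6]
e^{tA} =
  [-3*t*exp(3*t) + exp(3*t), -t*exp(3*t)]
  [9*t*exp(3*t), 3*t*exp(3*t) + exp(3*t)]

Strategy: write A = P · J · P⁻¹ where J is a Jordan canonical form, so e^{tA} = P · e^{tJ} · P⁻¹, and e^{tJ} can be computed block-by-block.

A has Jordan form
J =
  [3, 1]
  [0, 3]
(up to reordering of blocks).

Per-block formulas:
  For a 2×2 Jordan block J_2(3): exp(t · J_2(3)) = e^(3t)·(I + t·N), where N is the 2×2 nilpotent shift.

After assembling e^{tJ} and conjugating by P, we get:

e^{tA} =
  [-3*t*exp(3*t) + exp(3*t), -t*exp(3*t)]
  [9*t*exp(3*t), 3*t*exp(3*t) + exp(3*t)]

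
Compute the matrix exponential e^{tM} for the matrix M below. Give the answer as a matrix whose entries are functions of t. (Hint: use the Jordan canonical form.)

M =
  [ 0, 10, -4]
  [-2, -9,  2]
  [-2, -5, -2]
e^{tM} =
  [4*exp(-3*t) - 3*exp(-4*t), 10*exp(-3*t) - 10*exp(-4*t), -4*exp(-3*t) + 4*exp(-4*t)]
  [-2*exp(-3*t) + 2*exp(-4*t), -5*exp(-3*t) + 6*exp(-4*t), 2*exp(-3*t) - 2*exp(-4*t)]
  [-2*exp(-3*t) + 2*exp(-4*t), -5*exp(-3*t) + 5*exp(-4*t), 2*exp(-3*t) - exp(-4*t)]

Strategy: write M = P · J · P⁻¹ where J is a Jordan canonical form, so e^{tM} = P · e^{tJ} · P⁻¹, and e^{tJ} can be computed block-by-block.

M has Jordan form
J =
  [-4,  0,  0]
  [ 0, -4,  0]
  [ 0,  0, -3]
(up to reordering of blocks).

Per-block formulas:
  For a 1×1 block at λ = -3: exp(t · [-3]) = [e^(-3t)].
  For a 1×1 block at λ = -4: exp(t · [-4]) = [e^(-4t)].

After assembling e^{tJ} and conjugating by P, we get:

e^{tM} =
  [4*exp(-3*t) - 3*exp(-4*t), 10*exp(-3*t) - 10*exp(-4*t), -4*exp(-3*t) + 4*exp(-4*t)]
  [-2*exp(-3*t) + 2*exp(-4*t), -5*exp(-3*t) + 6*exp(-4*t), 2*exp(-3*t) - 2*exp(-4*t)]
  [-2*exp(-3*t) + 2*exp(-4*t), -5*exp(-3*t) + 5*exp(-4*t), 2*exp(-3*t) - exp(-4*t)]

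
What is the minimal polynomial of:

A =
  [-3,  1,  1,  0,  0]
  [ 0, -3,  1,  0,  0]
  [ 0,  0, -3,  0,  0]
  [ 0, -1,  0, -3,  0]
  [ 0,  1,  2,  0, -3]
x^3 + 9*x^2 + 27*x + 27

The characteristic polynomial is χ_A(x) = (x + 3)^5, so the eigenvalues are known. The minimal polynomial is
  m_A(x) = Π_λ (x − λ)^{k_λ}
where k_λ is the size of the *largest* Jordan block for λ (equivalently, the smallest k with (A − λI)^k v = 0 for every generalised eigenvector v of λ).

  λ = -3: largest Jordan block has size 3, contributing (x + 3)^3

So m_A(x) = (x + 3)^3 = x^3 + 9*x^2 + 27*x + 27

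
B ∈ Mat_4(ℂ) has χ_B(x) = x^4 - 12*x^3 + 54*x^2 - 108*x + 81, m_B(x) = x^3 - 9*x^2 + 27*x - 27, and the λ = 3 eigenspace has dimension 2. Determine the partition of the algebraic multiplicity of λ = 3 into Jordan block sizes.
Block sizes for λ = 3: [3, 1]

Step 1 — from the characteristic polynomial, algebraic multiplicity of λ = 3 is 4. From dim ker(B − (3)·I) = 2, there are exactly 2 Jordan blocks for λ = 3.
Step 2 — from the minimal polynomial, the factor (x − 3)^3 tells us the largest block for λ = 3 has size 3.
Step 3 — with total size 4, 2 blocks, and largest block 3, the block sizes (in nonincreasing order) are [3, 1].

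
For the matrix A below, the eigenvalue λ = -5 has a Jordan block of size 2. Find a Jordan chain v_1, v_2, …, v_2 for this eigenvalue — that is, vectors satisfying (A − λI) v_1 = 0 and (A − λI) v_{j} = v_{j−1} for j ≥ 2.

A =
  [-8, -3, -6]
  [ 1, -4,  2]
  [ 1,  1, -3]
A Jordan chain for λ = -5 of length 2:
v_1 = (-3, 1, 1)ᵀ
v_2 = (1, 0, 0)ᵀ

Let N = A − (-5)·I. We want v_2 with N^2 v_2 = 0 but N^1 v_2 ≠ 0; then v_{j-1} := N · v_j for j = 2, …, 2.

Pick v_2 = (1, 0, 0)ᵀ.
Then v_1 = N · v_2 = (-3, 1, 1)ᵀ.

Sanity check: (A − (-5)·I) v_1 = (0, 0, 0)ᵀ = 0. ✓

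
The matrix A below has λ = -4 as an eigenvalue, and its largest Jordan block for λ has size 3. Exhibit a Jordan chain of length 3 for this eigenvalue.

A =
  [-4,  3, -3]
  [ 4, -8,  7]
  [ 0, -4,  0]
A Jordan chain for λ = -4 of length 3:
v_1 = (12, -16, -16)ᵀ
v_2 = (0, 4, 0)ᵀ
v_3 = (1, 0, 0)ᵀ

Let N = A − (-4)·I. We want v_3 with N^3 v_3 = 0 but N^2 v_3 ≠ 0; then v_{j-1} := N · v_j for j = 3, …, 2.

Pick v_3 = (1, 0, 0)ᵀ.
Then v_2 = N · v_3 = (0, 4, 0)ᵀ.
Then v_1 = N · v_2 = (12, -16, -16)ᵀ.

Sanity check: (A − (-4)·I) v_1 = (0, 0, 0)ᵀ = 0. ✓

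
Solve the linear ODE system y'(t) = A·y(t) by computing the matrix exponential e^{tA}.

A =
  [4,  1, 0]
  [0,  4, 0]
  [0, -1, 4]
e^{tA} =
  [exp(4*t), t*exp(4*t), 0]
  [0, exp(4*t), 0]
  [0, -t*exp(4*t), exp(4*t)]

Strategy: write A = P · J · P⁻¹ where J is a Jordan canonical form, so e^{tA} = P · e^{tJ} · P⁻¹, and e^{tJ} can be computed block-by-block.

A has Jordan form
J =
  [4, 1, 0]
  [0, 4, 0]
  [0, 0, 4]
(up to reordering of blocks).

Per-block formulas:
  For a 2×2 Jordan block J_2(4): exp(t · J_2(4)) = e^(4t)·(I + t·N), where N is the 2×2 nilpotent shift.
  For a 1×1 block at λ = 4: exp(t · [4]) = [e^(4t)].

After assembling e^{tJ} and conjugating by P, we get:

e^{tA} =
  [exp(4*t), t*exp(4*t), 0]
  [0, exp(4*t), 0]
  [0, -t*exp(4*t), exp(4*t)]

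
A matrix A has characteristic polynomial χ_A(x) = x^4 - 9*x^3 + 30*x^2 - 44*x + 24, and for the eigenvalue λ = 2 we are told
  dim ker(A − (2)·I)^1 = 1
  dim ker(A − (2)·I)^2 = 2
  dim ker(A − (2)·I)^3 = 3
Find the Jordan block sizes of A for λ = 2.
Block sizes for λ = 2: [3]

From the dimensions of kernels of powers, the number of Jordan blocks of size at least j is d_j − d_{j−1} where d_j = dim ker(N^j) (with d_0 = 0). Computing the differences gives [1, 1, 1].
The number of blocks of size exactly k is (#blocks of size ≥ k) − (#blocks of size ≥ k + 1), so the partition is: 1 block(s) of size 3.
In nonincreasing order the block sizes are [3].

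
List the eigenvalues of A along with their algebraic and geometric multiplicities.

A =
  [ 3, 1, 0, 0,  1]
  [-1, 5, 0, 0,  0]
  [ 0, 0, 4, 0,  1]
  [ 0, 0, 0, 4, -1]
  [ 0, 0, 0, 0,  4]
λ = 4: alg = 5, geom = 3

Step 1 — factor the characteristic polynomial to read off the algebraic multiplicities:
  χ_A(x) = (x - 4)^5

Step 2 — compute geometric multiplicities via the rank-nullity identity g(λ) = n − rank(A − λI):
  rank(A − (4)·I) = 2, so dim ker(A − (4)·I) = n − 2 = 3

Summary:
  λ = 4: algebraic multiplicity = 5, geometric multiplicity = 3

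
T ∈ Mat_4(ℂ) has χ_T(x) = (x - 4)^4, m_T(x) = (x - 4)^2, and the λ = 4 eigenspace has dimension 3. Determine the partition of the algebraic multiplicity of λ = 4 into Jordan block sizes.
Block sizes for λ = 4: [2, 1, 1]

Step 1 — from the characteristic polynomial, algebraic multiplicity of λ = 4 is 4. From dim ker(T − (4)·I) = 3, there are exactly 3 Jordan blocks for λ = 4.
Step 2 — from the minimal polynomial, the factor (x − 4)^2 tells us the largest block for λ = 4 has size 2.
Step 3 — with total size 4, 3 blocks, and largest block 2, the block sizes (in nonincreasing order) are [2, 1, 1].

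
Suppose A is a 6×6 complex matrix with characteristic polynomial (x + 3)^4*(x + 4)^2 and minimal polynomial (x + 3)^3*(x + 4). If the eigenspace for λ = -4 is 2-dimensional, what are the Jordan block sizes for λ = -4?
Block sizes for λ = -4: [1, 1]

Step 1 — from the characteristic polynomial, algebraic multiplicity of λ = -4 is 2. From dim ker(A − (-4)·I) = 2, there are exactly 2 Jordan blocks for λ = -4.
Step 2 — from the minimal polynomial, the factor (x + 4) tells us the largest block for λ = -4 has size 1.
Step 3 — with total size 2, 2 blocks, and largest block 1, the block sizes (in nonincreasing order) are [1, 1].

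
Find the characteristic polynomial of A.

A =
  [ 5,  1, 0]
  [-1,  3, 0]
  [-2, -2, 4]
x^3 - 12*x^2 + 48*x - 64

Expanding det(x·I − A) (e.g. by cofactor expansion or by noting that A is similar to its Jordan form J, which has the same characteristic polynomial as A) gives
  χ_A(x) = x^3 - 12*x^2 + 48*x - 64
which factors as (x - 4)^3. The eigenvalues (with algebraic multiplicities) are λ = 4 with multiplicity 3.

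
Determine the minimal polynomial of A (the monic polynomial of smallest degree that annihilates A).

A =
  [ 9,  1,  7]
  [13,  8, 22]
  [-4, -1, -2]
x^3 - 15*x^2 + 75*x - 125

The characteristic polynomial is χ_A(x) = (x - 5)^3, so the eigenvalues are known. The minimal polynomial is
  m_A(x) = Π_λ (x − λ)^{k_λ}
where k_λ is the size of the *largest* Jordan block for λ (equivalently, the smallest k with (A − λI)^k v = 0 for every generalised eigenvector v of λ).

  λ = 5: largest Jordan block has size 3, contributing (x − 5)^3

So m_A(x) = (x - 5)^3 = x^3 - 15*x^2 + 75*x - 125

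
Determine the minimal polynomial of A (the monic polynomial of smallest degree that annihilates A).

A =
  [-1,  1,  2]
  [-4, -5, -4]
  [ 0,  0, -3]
x^2 + 6*x + 9

The characteristic polynomial is χ_A(x) = (x + 3)^3, so the eigenvalues are known. The minimal polynomial is
  m_A(x) = Π_λ (x − λ)^{k_λ}
where k_λ is the size of the *largest* Jordan block for λ (equivalently, the smallest k with (A − λI)^k v = 0 for every generalised eigenvector v of λ).

  λ = -3: largest Jordan block has size 2, contributing (x + 3)^2

So m_A(x) = (x + 3)^2 = x^2 + 6*x + 9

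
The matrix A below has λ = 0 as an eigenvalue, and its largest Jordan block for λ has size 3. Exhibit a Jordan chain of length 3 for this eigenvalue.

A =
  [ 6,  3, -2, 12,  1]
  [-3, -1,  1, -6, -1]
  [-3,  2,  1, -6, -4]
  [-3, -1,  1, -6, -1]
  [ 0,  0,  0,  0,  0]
A Jordan chain for λ = 0 of length 3:
v_1 = (-3, 0, -9, 0, 0)ᵀ
v_2 = (6, -3, -3, -3, 0)ᵀ
v_3 = (1, 0, 0, 0, 0)ᵀ

Let N = A − (0)·I. We want v_3 with N^3 v_3 = 0 but N^2 v_3 ≠ 0; then v_{j-1} := N · v_j for j = 3, …, 2.

Pick v_3 = (1, 0, 0, 0, 0)ᵀ.
Then v_2 = N · v_3 = (6, -3, -3, -3, 0)ᵀ.
Then v_1 = N · v_2 = (-3, 0, -9, 0, 0)ᵀ.

Sanity check: (A − (0)·I) v_1 = (0, 0, 0, 0, 0)ᵀ = 0. ✓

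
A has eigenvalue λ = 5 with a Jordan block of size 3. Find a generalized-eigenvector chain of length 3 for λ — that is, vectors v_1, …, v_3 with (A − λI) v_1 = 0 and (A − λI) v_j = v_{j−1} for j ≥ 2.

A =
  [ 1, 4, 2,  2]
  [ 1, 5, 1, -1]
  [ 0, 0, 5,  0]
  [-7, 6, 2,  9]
A Jordan chain for λ = 5 of length 3:
v_1 = (6, 3, 0, 6)ᵀ
v_2 = (-4, 1, 0, -7)ᵀ
v_3 = (1, 0, 0, 0)ᵀ

Let N = A − (5)·I. We want v_3 with N^3 v_3 = 0 but N^2 v_3 ≠ 0; then v_{j-1} := N · v_j for j = 3, …, 2.

Pick v_3 = (1, 0, 0, 0)ᵀ.
Then v_2 = N · v_3 = (-4, 1, 0, -7)ᵀ.
Then v_1 = N · v_2 = (6, 3, 0, 6)ᵀ.

Sanity check: (A − (5)·I) v_1 = (0, 0, 0, 0)ᵀ = 0. ✓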